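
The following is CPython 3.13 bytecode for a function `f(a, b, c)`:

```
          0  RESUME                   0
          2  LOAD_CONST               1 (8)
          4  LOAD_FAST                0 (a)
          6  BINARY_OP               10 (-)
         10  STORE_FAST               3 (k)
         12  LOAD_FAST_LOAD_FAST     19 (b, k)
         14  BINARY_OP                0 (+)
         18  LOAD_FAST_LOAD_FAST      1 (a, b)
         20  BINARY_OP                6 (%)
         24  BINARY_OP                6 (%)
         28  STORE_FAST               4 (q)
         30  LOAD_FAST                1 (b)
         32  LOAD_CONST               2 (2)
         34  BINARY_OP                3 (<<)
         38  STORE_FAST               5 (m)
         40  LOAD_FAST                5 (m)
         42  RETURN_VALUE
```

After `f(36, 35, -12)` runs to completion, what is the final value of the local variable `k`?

LOAD_CONST → push 8. Stack: [8]
LOAD_FAST a → push 36. Stack: [8, 36]
BINARY_OP - → 8 - 36 = -28. Stack: [-28]
STORE_FAST k → k=-28. Stack: []
LOAD_FAST_LOAD_FAST b,k → push 35,-28. Stack: [35, -28]
BINARY_OP + → 35 + -28 = 7. Stack: [7]
LOAD_FAST_LOAD_FAST a,b → push 36,35. Stack: [7, 36, 35]
BINARY_OP % → 36 % 35 = 1. Stack: [7, 1]
BINARY_OP % → 7 % 1 = 0. Stack: [0]
STORE_FAST q → q=0. Stack: []
LOAD_FAST b → push 35. Stack: [35]
LOAD_CONST → push 2. Stack: [35, 2]
BINARY_OP << → 35 << 2 = 140. Stack: [140]
STORE_FAST m → m=140. Stack: []
LOAD_FAST m → push 140. Stack: [140]
RETURN_VALUE → return 140.

-28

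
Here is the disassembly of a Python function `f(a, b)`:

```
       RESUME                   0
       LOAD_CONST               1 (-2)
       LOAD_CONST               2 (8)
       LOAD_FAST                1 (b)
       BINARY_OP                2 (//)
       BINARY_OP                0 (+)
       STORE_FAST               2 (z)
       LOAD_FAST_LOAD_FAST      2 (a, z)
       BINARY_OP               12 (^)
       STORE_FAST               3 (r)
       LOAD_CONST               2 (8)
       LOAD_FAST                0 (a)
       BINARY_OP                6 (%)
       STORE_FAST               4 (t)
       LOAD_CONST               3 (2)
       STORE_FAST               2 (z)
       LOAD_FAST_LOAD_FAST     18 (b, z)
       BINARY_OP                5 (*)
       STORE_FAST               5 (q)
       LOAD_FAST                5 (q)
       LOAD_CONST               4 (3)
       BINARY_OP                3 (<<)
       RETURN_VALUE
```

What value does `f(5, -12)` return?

-192

LOAD_CONST → push -2. Stack: [-2]
LOAD_CONST → push 8. Stack: [-2, 8]
LOAD_FAST b → push -12. Stack: [-2, 8, -12]
BINARY_OP // → 8 // -12 = -1. Stack: [-2, -1]
BINARY_OP + → -2 + -1 = -3. Stack: [-3]
STORE_FAST z → z=-3. Stack: []
LOAD_FAST_LOAD_FAST a,z → push 5,-3. Stack: [5, -3]
BINARY_OP ^ → 5 ^ -3 = -8. Stack: [-8]
STORE_FAST r → r=-8. Stack: []
LOAD_CONST → push 8. Stack: [8]
LOAD_FAST a → push 5. Stack: [8, 5]
BINARY_OP % → 8 % 5 = 3. Stack: [3]
STORE_FAST t → t=3. Stack: []
LOAD_CONST → push 2. Stack: [2]
STORE_FAST z → z=2. Stack: []
LOAD_FAST_LOAD_FAST b,z → push -12,2. Stack: [-12, 2]
BINARY_OP * → -12 * 2 = -24. Stack: [-24]
STORE_FAST q → q=-24. Stack: []
LOAD_FAST q → push -24. Stack: [-24]
LOAD_CONST → push 3. Stack: [-24, 3]
BINARY_OP << → -24 << 3 = -192. Stack: [-192]
RETURN_VALUE → return -192.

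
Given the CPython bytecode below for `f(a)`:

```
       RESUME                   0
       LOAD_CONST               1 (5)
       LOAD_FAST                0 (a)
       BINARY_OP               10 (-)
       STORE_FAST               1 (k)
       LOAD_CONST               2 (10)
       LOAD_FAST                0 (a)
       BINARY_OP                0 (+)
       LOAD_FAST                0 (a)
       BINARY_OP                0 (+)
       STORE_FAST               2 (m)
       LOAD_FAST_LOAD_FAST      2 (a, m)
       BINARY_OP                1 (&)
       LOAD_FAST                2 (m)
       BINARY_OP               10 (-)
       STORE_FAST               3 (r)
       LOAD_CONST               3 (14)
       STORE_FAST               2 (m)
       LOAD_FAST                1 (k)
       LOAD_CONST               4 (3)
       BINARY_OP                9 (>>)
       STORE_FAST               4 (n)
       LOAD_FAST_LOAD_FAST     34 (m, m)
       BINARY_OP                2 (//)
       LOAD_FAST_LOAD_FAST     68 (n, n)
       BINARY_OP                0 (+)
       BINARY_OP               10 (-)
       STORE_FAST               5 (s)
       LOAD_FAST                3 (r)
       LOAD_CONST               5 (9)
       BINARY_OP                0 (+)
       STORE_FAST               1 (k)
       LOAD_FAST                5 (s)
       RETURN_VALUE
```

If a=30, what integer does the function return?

LOAD_CONST → push 5. Stack: [5]
LOAD_FAST a → push 30. Stack: [5, 30]
BINARY_OP - → 5 - 30 = -25. Stack: [-25]
STORE_FAST k → k=-25. Stack: []
LOAD_CONST → push 10. Stack: [10]
LOAD_FAST a → push 30. Stack: [10, 30]
BINARY_OP + → 10 + 30 = 40. Stack: [40]
LOAD_FAST a → push 30. Stack: [40, 30]
BINARY_OP + → 40 + 30 = 70. Stack: [70]
STORE_FAST m → m=70. Stack: []
LOAD_FAST_LOAD_FAST a,m → push 30,70. Stack: [30, 70]
BINARY_OP & → 30 & 70 = 6. Stack: [6]
LOAD_FAST m → push 70. Stack: [6, 70]
BINARY_OP - → 6 - 70 = -64. Stack: [-64]
STORE_FAST r → r=-64. Stack: []
LOAD_CONST → push 14. Stack: [14]
STORE_FAST m → m=14. Stack: []
LOAD_FAST k → push -25. Stack: [-25]
LOAD_CONST → push 3. Stack: [-25, 3]
BINARY_OP >> → -25 >> 3 = -4. Stack: [-4]
STORE_FAST n → n=-4. Stack: []
LOAD_FAST_LOAD_FAST m,m → push 14,14. Stack: [14, 14]
BINARY_OP // → 14 // 14 = 1. Stack: [1]
LOAD_FAST_LOAD_FAST n,n → push -4,-4. Stack: [1, -4, -4]
BINARY_OP + → -4 + -4 = -8. Stack: [1, -8]
BINARY_OP - → 1 - -8 = 9. Stack: [9]
STORE_FAST s → s=9. Stack: []
LOAD_FAST r → push -64. Stack: [-64]
LOAD_CONST → push 9. Stack: [-64, 9]
BINARY_OP + → -64 + 9 = -55. Stack: [-55]
STORE_FAST k → k=-55. Stack: []
LOAD_FAST s → push 9. Stack: [9]
RETURN_VALUE → return 9.

9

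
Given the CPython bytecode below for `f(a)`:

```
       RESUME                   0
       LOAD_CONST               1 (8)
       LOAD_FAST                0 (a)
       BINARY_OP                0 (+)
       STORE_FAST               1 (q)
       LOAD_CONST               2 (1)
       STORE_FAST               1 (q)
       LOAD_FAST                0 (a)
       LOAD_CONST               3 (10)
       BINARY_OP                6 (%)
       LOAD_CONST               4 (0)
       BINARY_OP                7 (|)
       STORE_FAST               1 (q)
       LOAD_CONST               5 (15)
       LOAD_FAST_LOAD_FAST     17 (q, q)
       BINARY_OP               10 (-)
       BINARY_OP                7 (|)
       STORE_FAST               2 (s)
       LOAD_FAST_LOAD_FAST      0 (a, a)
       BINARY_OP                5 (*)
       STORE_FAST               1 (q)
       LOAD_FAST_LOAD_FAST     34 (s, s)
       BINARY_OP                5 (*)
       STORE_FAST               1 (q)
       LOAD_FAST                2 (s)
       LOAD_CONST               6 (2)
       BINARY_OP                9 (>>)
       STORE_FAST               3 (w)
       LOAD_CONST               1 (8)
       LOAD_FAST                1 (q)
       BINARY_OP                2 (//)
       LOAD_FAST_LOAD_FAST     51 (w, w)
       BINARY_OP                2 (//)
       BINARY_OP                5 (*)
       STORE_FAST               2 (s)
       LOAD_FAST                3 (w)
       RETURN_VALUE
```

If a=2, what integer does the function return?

3

LOAD_CONST → push 8. Stack: [8]
LOAD_FAST a → push 2. Stack: [8, 2]
BINARY_OP + → 8 + 2 = 10. Stack: [10]
STORE_FAST q → q=10. Stack: []
LOAD_CONST → push 1. Stack: [1]
STORE_FAST q → q=1. Stack: []
LOAD_FAST a → push 2. Stack: [2]
LOAD_CONST → push 10. Stack: [2, 10]
BINARY_OP % → 2 % 10 = 2. Stack: [2]
LOAD_CONST → push 0. Stack: [2, 0]
BINARY_OP | → 2 | 0 = 2. Stack: [2]
STORE_FAST q → q=2. Stack: []
LOAD_CONST → push 15. Stack: [15]
LOAD_FAST_LOAD_FAST q,q → push 2,2. Stack: [15, 2, 2]
BINARY_OP - → 2 - 2 = 0. Stack: [15, 0]
BINARY_OP | → 15 | 0 = 15. Stack: [15]
STORE_FAST s → s=15. Stack: []
LOAD_FAST_LOAD_FAST a,a → push 2,2. Stack: [2, 2]
BINARY_OP * → 2 * 2 = 4. Stack: [4]
STORE_FAST q → q=4. Stack: []
LOAD_FAST_LOAD_FAST s,s → push 15,15. Stack: [15, 15]
BINARY_OP * → 15 * 15 = 225. Stack: [225]
STORE_FAST q → q=225. Stack: []
LOAD_FAST s → push 15. Stack: [15]
LOAD_CONST → push 2. Stack: [15, 2]
BINARY_OP >> → 15 >> 2 = 3. Stack: [3]
STORE_FAST w → w=3. Stack: []
LOAD_CONST → push 8. Stack: [8]
LOAD_FAST q → push 225. Stack: [8, 225]
BINARY_OP // → 8 // 225 = 0. Stack: [0]
LOAD_FAST_LOAD_FAST w,w → push 3,3. Stack: [0, 3, 3]
BINARY_OP // → 3 // 3 = 1. Stack: [0, 1]
BINARY_OP * → 0 * 1 = 0. Stack: [0]
STORE_FAST s → s=0. Stack: []
LOAD_FAST w → push 3. Stack: [3]
RETURN_VALUE → return 3.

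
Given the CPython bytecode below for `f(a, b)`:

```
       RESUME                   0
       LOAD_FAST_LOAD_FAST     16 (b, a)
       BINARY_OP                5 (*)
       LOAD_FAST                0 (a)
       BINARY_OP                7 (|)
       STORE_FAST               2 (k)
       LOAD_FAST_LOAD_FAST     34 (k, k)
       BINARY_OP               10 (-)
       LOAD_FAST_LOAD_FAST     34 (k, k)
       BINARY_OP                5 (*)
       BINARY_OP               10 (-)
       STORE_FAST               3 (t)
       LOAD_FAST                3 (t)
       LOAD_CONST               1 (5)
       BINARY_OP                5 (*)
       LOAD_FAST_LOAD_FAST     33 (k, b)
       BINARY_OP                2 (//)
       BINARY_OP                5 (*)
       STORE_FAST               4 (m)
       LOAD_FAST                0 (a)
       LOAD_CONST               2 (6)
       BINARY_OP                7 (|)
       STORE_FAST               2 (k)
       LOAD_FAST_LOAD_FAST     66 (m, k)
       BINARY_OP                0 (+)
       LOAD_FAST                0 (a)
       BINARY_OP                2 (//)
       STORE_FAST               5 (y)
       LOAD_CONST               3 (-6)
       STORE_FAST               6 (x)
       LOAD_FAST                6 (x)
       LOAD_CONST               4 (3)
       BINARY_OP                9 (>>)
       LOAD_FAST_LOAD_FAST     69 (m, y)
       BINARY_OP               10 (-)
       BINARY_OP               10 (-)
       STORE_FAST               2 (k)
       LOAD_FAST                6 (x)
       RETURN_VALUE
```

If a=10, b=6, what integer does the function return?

LOAD_FAST_LOAD_FAST b,a → push 6,10. Stack: [6, 10]
BINARY_OP * → 6 * 10 = 60. Stack: [60]
LOAD_FAST a → push 10. Stack: [60, 10]
BINARY_OP | → 60 | 10 = 62. Stack: [62]
STORE_FAST k → k=62. Stack: []
LOAD_FAST_LOAD_FAST k,k → push 62,62. Stack: [62, 62]
BINARY_OP - → 62 - 62 = 0. Stack: [0]
LOAD_FAST_LOAD_FAST k,k → push 62,62. Stack: [0, 62, 62]
BINARY_OP * → 62 * 62 = 3844. Stack: [0, 3844]
BINARY_OP - → 0 - 3844 = -3844. Stack: [-3844]
STORE_FAST t → t=-3844. Stack: []
LOAD_FAST t → push -3844. Stack: [-3844]
LOAD_CONST → push 5. Stack: [-3844, 5]
BINARY_OP * → -3844 * 5 = -19220. Stack: [-19220]
LOAD_FAST_LOAD_FAST k,b → push 62,6. Stack: [-19220, 62, 6]
BINARY_OP // → 62 // 6 = 10. Stack: [-19220, 10]
BINARY_OP * → -19220 * 10 = -192200. Stack: [-192200]
STORE_FAST m → m=-192200. Stack: []
LOAD_FAST a → push 10. Stack: [10]
LOAD_CONST → push 6. Stack: [10, 6]
BINARY_OP | → 10 | 6 = 14. Stack: [14]
STORE_FAST k → k=14. Stack: []
LOAD_FAST_LOAD_FAST m,k → push -192200,14. Stack: [-192200, 14]
BINARY_OP + → -192200 + 14 = -192186. Stack: [-192186]
LOAD_FAST a → push 10. Stack: [-192186, 10]
BINARY_OP // → -192186 // 10 = -19219. Stack: [-19219]
STORE_FAST y → y=-19219. Stack: []
LOAD_CONST → push -6. Stack: [-6]
STORE_FAST x → x=-6. Stack: []
LOAD_FAST x → push -6. Stack: [-6]
LOAD_CONST → push 3. Stack: [-6, 3]
BINARY_OP >> → -6 >> 3 = -1. Stack: [-1]
LOAD_FAST_LOAD_FAST m,y → push -192200,-19219. Stack: [-1, -192200, -19219]
BINARY_OP - → -192200 - -19219 = -172981. Stack: [-1, -172981]
BINARY_OP - → -1 - -172981 = 172980. Stack: [172980]
STORE_FAST k → k=172980. Stack: []
LOAD_FAST x → push -6. Stack: [-6]
RETURN_VALUE → return -6.

-6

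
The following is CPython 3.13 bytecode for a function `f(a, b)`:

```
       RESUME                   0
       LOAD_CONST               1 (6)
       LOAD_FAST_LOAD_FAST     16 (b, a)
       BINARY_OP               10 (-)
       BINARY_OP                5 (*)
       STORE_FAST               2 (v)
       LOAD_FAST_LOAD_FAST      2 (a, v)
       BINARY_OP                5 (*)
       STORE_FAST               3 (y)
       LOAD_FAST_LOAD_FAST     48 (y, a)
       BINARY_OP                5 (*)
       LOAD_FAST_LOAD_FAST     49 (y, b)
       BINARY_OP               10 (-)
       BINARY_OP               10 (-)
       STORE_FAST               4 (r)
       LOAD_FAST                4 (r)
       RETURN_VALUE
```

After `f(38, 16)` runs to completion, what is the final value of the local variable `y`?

LOAD_CONST → push 6. Stack: [6]
LOAD_FAST_LOAD_FAST b,a → push 16,38. Stack: [6, 16, 38]
BINARY_OP - → 16 - 38 = -22. Stack: [6, -22]
BINARY_OP * → 6 * -22 = -132. Stack: [-132]
STORE_FAST v → v=-132. Stack: []
LOAD_FAST_LOAD_FAST a,v → push 38,-132. Stack: [38, -132]
BINARY_OP * → 38 * -132 = -5016. Stack: [-5016]
STORE_FAST y → y=-5016. Stack: []
LOAD_FAST_LOAD_FAST y,a → push -5016,38. Stack: [-5016, 38]
BINARY_OP * → -5016 * 38 = -190608. Stack: [-190608]
LOAD_FAST_LOAD_FAST y,b → push -5016,16. Stack: [-190608, -5016, 16]
BINARY_OP - → -5016 - 16 = -5032. Stack: [-190608, -5032]
BINARY_OP - → -190608 - -5032 = -185576. Stack: [-185576]
STORE_FAST r → r=-185576. Stack: []
LOAD_FAST r → push -185576. Stack: [-185576]
RETURN_VALUE → return -185576.

-5016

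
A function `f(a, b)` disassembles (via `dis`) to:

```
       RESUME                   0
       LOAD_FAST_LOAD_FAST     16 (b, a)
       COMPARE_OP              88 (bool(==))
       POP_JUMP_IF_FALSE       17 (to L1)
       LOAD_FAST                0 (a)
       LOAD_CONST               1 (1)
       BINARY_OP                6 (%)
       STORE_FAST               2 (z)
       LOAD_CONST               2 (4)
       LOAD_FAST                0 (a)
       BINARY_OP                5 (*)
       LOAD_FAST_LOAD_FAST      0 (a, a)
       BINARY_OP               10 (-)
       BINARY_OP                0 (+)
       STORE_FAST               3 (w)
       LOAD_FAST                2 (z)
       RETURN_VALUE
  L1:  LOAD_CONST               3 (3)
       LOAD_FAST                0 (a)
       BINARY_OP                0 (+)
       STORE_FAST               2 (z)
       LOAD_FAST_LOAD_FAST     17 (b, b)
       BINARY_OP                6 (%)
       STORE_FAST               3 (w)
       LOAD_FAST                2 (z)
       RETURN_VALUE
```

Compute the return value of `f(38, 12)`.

41

LOAD_FAST_LOAD_FAST b,a → push 12,38. Stack: [12, 38]
COMPARE_OP bool(==) → 12 vs 38 = False. Stack: [False]
POP_JUMP_IF_FALSE → pop False; jump. Stack: []
LOAD_CONST → push 3. Stack: [3]
LOAD_FAST a → push 38. Stack: [3, 38]
BINARY_OP + → 3 + 38 = 41. Stack: [41]
STORE_FAST z → z=41. Stack: []
LOAD_FAST_LOAD_FAST b,b → push 12,12. Stack: [12, 12]
BINARY_OP % → 12 % 12 = 0. Stack: [0]
STORE_FAST w → w=0. Stack: []
LOAD_FAST z → push 41. Stack: [41]
RETURN_VALUE → return 41.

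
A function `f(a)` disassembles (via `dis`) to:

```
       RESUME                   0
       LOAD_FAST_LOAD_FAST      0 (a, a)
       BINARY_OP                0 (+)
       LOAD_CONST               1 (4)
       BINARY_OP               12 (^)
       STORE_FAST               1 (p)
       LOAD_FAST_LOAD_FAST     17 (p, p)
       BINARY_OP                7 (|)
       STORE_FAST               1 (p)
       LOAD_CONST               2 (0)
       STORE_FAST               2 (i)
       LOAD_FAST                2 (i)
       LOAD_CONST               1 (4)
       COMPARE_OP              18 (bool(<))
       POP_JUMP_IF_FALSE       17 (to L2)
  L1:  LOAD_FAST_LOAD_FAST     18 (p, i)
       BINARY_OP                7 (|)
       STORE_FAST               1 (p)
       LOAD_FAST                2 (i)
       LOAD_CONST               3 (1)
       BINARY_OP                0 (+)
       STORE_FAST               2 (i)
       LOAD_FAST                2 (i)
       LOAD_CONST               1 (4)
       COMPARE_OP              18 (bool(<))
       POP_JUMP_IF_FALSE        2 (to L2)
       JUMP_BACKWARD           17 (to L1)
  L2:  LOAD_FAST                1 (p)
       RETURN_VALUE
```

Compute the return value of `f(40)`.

87

LOAD_FAST_LOAD_FAST a,a → push 40,40. Stack: [40, 40]
BINARY_OP + → 40 + 40 = 80. Stack: [80]
LOAD_CONST → push 4. Stack: [80, 4]
BINARY_OP ^ → 80 ^ 4 = 84. Stack: [84]
STORE_FAST p → p=84. Stack: []
LOAD_FAST_LOAD_FAST p,p → push 84,84. Stack: [84, 84]
BINARY_OP | → 84 | 84 = 84. Stack: [84]
STORE_FAST p → p=84. Stack: []
LOAD_CONST → push 0. Stack: [0]
STORE_FAST i → i=0. Stack: []
LOAD_FAST i → push 0. Stack: [0]
LOAD_CONST → push 4. Stack: [0, 4]
COMPARE_OP bool(<) → 0 vs 4 = True. Stack: [True]
POP_JUMP_IF_FALSE → pop True; no jump. Stack: []
LOAD_FAST_LOAD_FAST p,i → push 84,0. Stack: [84, 0]
BINARY_OP | → 84 | 0 = 84. Stack: [84]
STORE_FAST p → p=84. Stack: []
LOAD_FAST i → push 0. Stack: [0]
LOAD_CONST → push 1. Stack: [0, 1]
BINARY_OP + → 0 + 1 = 1. Stack: [1]
STORE_FAST i → i=1. Stack: []
LOAD_FAST i → push 1. Stack: [1]
LOAD_CONST → push 4. Stack: [1, 4]
COMPARE_OP bool(<) → 1 vs 4 = True. Stack: [True]
POP_JUMP_IF_FALSE → pop True; no jump. Stack: []
LOAD_FAST_LOAD_FAST p,i → push 84,1. Stack: [84, 1]
BINARY_OP | → 84 | 1 = 85. Stack: [85]
STORE_FAST p → p=85. Stack: []
LOAD_FAST i → push 1. Stack: [1]
LOAD_CONST → push 1. Stack: [1, 1]
BINARY_OP + → 1 + 1 = 2. Stack: [2]
STORE_FAST i → i=2. Stack: []
LOAD_FAST i → push 2. Stack: [2]
LOAD_CONST → push 4. Stack: [2, 4]
COMPARE_OP bool(<) → 2 vs 4 = True. Stack: [True]
POP_JUMP_IF_FALSE → pop True; no jump. Stack: []
LOAD_FAST_LOAD_FAST p,i → push 85,2. Stack: [85, 2]
BINARY_OP | → 85 | 2 = 87. Stack: [87]
STORE_FAST p → p=87. Stack: []
LOAD_FAST i → push 2. Stack: [2]
LOAD_CONST → push 1. Stack: [2, 1]
BINARY_OP + → 2 + 1 = 3. Stack: [3]
STORE_FAST i → i=3. Stack: []
LOAD_FAST i → push 3. Stack: [3]
LOAD_CONST → push 4. Stack: [3, 4]
COMPARE_OP bool(<) → 3 vs 4 = True. Stack: [True]
POP_JUMP_IF_FALSE → pop True; no jump. Stack: []
LOAD_FAST_LOAD_FAST p,i → push 87,3. Stack: [87, 3]
BINARY_OP | → 87 | 3 = 87. Stack: [87]
STORE_FAST p → p=87. Stack: []
LOAD_FAST i → push 3. Stack: [3]
LOAD_CONST → push 1. Stack: [3, 1]
BINARY_OP + → 3 + 1 = 4. Stack: [4]
STORE_FAST i → i=4. Stack: []
LOAD_FAST i → push 4. Stack: [4]
LOAD_CONST → push 4. Stack: [4, 4]
COMPARE_OP bool(<) → 4 vs 4 = False. Stack: [False]
POP_JUMP_IF_FALSE → pop False; jump. Stack: []
LOAD_FAST p → push 87. Stack: [87]
RETURN_VALUE → return 87.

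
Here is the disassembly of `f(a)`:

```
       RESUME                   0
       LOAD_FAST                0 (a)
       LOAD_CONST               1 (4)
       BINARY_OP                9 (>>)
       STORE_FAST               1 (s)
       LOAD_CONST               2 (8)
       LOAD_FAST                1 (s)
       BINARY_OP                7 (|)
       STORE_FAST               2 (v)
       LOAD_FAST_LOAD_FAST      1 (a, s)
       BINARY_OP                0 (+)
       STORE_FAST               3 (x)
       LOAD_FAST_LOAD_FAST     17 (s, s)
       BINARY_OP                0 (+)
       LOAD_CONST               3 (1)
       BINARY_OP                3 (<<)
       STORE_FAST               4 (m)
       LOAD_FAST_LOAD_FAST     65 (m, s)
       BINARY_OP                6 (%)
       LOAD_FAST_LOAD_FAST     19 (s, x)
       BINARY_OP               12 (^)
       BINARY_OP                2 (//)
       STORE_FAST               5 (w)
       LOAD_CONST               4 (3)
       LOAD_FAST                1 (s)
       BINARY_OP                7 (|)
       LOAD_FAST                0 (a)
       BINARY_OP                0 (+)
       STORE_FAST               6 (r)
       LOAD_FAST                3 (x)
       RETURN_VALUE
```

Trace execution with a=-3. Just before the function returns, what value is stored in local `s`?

LOAD_FAST a → push -3. Stack: [-3]
LOAD_CONST → push 4. Stack: [-3, 4]
BINARY_OP >> → -3 >> 4 = -1. Stack: [-1]
STORE_FAST s → s=-1. Stack: []
LOAD_CONST → push 8. Stack: [8]
LOAD_FAST s → push -1. Stack: [8, -1]
BINARY_OP | → 8 | -1 = -1. Stack: [-1]
STORE_FAST v → v=-1. Stack: []
LOAD_FAST_LOAD_FAST a,s → push -3,-1. Stack: [-3, -1]
BINARY_OP + → -3 + -1 = -4. Stack: [-4]
STORE_FAST x → x=-4. Stack: []
LOAD_FAST_LOAD_FAST s,s → push -1,-1. Stack: [-1, -1]
BINARY_OP + → -1 + -1 = -2. Stack: [-2]
LOAD_CONST → push 1. Stack: [-2, 1]
BINARY_OP << → -2 << 1 = -4. Stack: [-4]
STORE_FAST m → m=-4. Stack: []
LOAD_FAST_LOAD_FAST m,s → push -4,-1. Stack: [-4, -1]
BINARY_OP % → -4 % -1 = 0. Stack: [0]
LOAD_FAST_LOAD_FAST s,x → push -1,-4. Stack: [0, -1, -4]
BINARY_OP ^ → -1 ^ -4 = 3. Stack: [0, 3]
BINARY_OP // → 0 // 3 = 0. Stack: [0]
STORE_FAST w → w=0. Stack: []
LOAD_CONST → push 3. Stack: [3]
LOAD_FAST s → push -1. Stack: [3, -1]
BINARY_OP | → 3 | -1 = -1. Stack: [-1]
LOAD_FAST a → push -3. Stack: [-1, -3]
BINARY_OP + → -1 + -3 = -4. Stack: [-4]
STORE_FAST r → r=-4. Stack: []
LOAD_FAST x → push -4. Stack: [-4]
RETURN_VALUE → return -4.

-1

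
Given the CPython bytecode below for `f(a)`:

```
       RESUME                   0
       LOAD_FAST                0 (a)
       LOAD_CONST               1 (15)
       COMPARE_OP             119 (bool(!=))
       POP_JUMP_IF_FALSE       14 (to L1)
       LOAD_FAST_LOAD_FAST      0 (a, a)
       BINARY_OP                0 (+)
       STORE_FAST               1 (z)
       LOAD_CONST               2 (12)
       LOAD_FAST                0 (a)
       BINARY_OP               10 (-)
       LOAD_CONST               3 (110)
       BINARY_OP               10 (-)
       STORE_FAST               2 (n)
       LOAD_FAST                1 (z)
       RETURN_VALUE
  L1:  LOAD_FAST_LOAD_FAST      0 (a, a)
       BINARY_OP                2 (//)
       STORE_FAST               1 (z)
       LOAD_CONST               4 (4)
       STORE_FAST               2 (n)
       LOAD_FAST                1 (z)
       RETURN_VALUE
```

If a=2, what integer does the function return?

LOAD_FAST a → push 2. Stack: [2]
LOAD_CONST → push 15. Stack: [2, 15]
COMPARE_OP bool(!=) → 2 vs 15 = True. Stack: [True]
POP_JUMP_IF_FALSE → pop True; no jump. Stack: []
LOAD_FAST_LOAD_FAST a,a → push 2,2. Stack: [2, 2]
BINARY_OP + → 2 + 2 = 4. Stack: [4]
STORE_FAST z → z=4. Stack: []
LOAD_CONST → push 12. Stack: [12]
LOAD_FAST a → push 2. Stack: [12, 2]
BINARY_OP - → 12 - 2 = 10. Stack: [10]
LOAD_CONST → push 110. Stack: [10, 110]
BINARY_OP - → 10 - 110 = -100. Stack: [-100]
STORE_FAST n → n=-100. Stack: []
LOAD_FAST z → push 4. Stack: [4]
RETURN_VALUE → return 4.

4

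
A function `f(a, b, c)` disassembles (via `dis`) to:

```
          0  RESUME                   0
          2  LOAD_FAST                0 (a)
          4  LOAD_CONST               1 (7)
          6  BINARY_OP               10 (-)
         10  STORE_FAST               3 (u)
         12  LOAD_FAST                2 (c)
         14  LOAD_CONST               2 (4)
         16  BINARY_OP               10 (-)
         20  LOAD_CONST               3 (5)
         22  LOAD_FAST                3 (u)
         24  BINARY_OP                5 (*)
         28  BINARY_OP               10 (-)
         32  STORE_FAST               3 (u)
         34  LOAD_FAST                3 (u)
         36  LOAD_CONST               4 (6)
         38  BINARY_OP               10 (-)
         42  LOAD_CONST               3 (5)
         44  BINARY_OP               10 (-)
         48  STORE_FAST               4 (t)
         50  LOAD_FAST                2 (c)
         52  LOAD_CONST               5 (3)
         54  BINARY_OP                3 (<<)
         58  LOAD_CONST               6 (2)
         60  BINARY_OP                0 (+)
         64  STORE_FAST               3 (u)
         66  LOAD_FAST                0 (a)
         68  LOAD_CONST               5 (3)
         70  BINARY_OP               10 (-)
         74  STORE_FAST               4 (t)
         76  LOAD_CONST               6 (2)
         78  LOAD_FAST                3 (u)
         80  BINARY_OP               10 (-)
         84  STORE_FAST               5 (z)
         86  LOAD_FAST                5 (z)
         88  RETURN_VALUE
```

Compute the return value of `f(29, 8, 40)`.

LOAD_FAST a → push 29. Stack: [29]
LOAD_CONST → push 7. Stack: [29, 7]
BINARY_OP - → 29 - 7 = 22. Stack: [22]
STORE_FAST u → u=22. Stack: []
LOAD_FAST c → push 40. Stack: [40]
LOAD_CONST → push 4. Stack: [40, 4]
BINARY_OP - → 40 - 4 = 36. Stack: [36]
LOAD_CONST → push 5. Stack: [36, 5]
LOAD_FAST u → push 22. Stack: [36, 5, 22]
BINARY_OP * → 5 * 22 = 110. Stack: [36, 110]
BINARY_OP - → 36 - 110 = -74. Stack: [-74]
STORE_FAST u → u=-74. Stack: []
LOAD_FAST u → push -74. Stack: [-74]
LOAD_CONST → push 6. Stack: [-74, 6]
BINARY_OP - → -74 - 6 = -80. Stack: [-80]
LOAD_CONST → push 5. Stack: [-80, 5]
BINARY_OP - → -80 - 5 = -85. Stack: [-85]
STORE_FAST t → t=-85. Stack: []
LOAD_FAST c → push 40. Stack: [40]
LOAD_CONST → push 3. Stack: [40, 3]
BINARY_OP << → 40 << 3 = 320. Stack: [320]
LOAD_CONST → push 2. Stack: [320, 2]
BINARY_OP + → 320 + 2 = 322. Stack: [322]
STORE_FAST u → u=322. Stack: []
LOAD_FAST a → push 29. Stack: [29]
LOAD_CONST → push 3. Stack: [29, 3]
BINARY_OP - → 29 - 3 = 26. Stack: [26]
STORE_FAST t → t=26. Stack: []
LOAD_CONST → push 2. Stack: [2]
LOAD_FAST u → push 322. Stack: [2, 322]
BINARY_OP - → 2 - 322 = -320. Stack: [-320]
STORE_FAST z → z=-320. Stack: []
LOAD_FAST z → push -320. Stack: [-320]
RETURN_VALUE → return -320.

-320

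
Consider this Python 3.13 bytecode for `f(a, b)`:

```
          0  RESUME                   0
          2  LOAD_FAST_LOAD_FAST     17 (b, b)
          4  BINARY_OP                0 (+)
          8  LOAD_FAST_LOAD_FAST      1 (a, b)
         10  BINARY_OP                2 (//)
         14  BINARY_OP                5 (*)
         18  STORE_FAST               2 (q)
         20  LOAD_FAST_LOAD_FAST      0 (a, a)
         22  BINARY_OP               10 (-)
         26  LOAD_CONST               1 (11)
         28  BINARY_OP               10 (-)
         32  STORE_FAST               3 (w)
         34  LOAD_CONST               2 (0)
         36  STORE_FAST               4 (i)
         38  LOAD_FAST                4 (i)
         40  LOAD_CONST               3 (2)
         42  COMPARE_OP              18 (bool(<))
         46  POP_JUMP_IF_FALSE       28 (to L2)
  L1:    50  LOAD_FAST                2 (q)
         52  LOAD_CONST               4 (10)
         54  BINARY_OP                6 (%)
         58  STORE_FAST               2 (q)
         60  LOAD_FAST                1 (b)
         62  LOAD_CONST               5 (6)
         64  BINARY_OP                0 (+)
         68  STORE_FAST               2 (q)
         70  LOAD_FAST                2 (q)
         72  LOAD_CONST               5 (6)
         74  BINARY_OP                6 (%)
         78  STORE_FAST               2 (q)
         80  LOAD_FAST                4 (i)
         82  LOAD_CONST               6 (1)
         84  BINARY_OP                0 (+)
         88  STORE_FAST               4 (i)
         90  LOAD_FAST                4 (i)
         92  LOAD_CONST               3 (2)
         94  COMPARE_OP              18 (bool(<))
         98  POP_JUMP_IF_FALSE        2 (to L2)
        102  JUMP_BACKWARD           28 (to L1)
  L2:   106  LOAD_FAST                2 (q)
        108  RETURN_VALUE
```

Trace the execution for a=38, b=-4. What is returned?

LOAD_FAST_LOAD_FAST b,b → push -4,-4. Stack: [-4, -4]
BINARY_OP + → -4 + -4 = -8. Stack: [-8]
LOAD_FAST_LOAD_FAST a,b → push 38,-4. Stack: [-8, 38, -4]
BINARY_OP // → 38 // -4 = -10. Stack: [-8, -10]
BINARY_OP * → -8 * -10 = 80. Stack: [80]
STORE_FAST q → q=80. Stack: []
LOAD_FAST_LOAD_FAST a,a → push 38,38. Stack: [38, 38]
BINARY_OP - → 38 - 38 = 0. Stack: [0]
LOAD_CONST → push 11. Stack: [0, 11]
BINARY_OP - → 0 - 11 = -11. Stack: [-11]
STORE_FAST w → w=-11. Stack: []
LOAD_CONST → push 0. Stack: [0]
STORE_FAST i → i=0. Stack: []
LOAD_FAST i → push 0. Stack: [0]
LOAD_CONST → push 2. Stack: [0, 2]
COMPARE_OP bool(<) → 0 vs 2 = True. Stack: [True]
POP_JUMP_IF_FALSE → pop True; no jump. Stack: []
LOAD_FAST q → push 80. Stack: [80]
LOAD_CONST → push 10. Stack: [80, 10]
BINARY_OP % → 80 % 10 = 0. Stack: [0]
STORE_FAST q → q=0. Stack: []
LOAD_FAST b → push -4. Stack: [-4]
LOAD_CONST → push 6. Stack: [-4, 6]
BINARY_OP + → -4 + 6 = 2. Stack: [2]
STORE_FAST q → q=2. Stack: []
LOAD_FAST q → push 2. Stack: [2]
LOAD_CONST → push 6. Stack: [2, 6]
BINARY_OP % → 2 % 6 = 2. Stack: [2]
STORE_FAST q → q=2. Stack: []
LOAD_FAST i → push 0. Stack: [0]
LOAD_CONST → push 1. Stack: [0, 1]
BINARY_OP + → 0 + 1 = 1. Stack: [1]
STORE_FAST i → i=1. Stack: []
LOAD_FAST i → push 1. Stack: [1]
LOAD_CONST → push 2. Stack: [1, 2]
COMPARE_OP bool(<) → 1 vs 2 = True. Stack: [True]
POP_JUMP_IF_FALSE → pop True; no jump. Stack: []
LOAD_FAST q → push 2. Stack: [2]
LOAD_CONST → push 10. Stack: [2, 10]
BINARY_OP % → 2 % 10 = 2. Stack: [2]
STORE_FAST q → q=2. Stack: []
LOAD_FAST b → push -4. Stack: [-4]
LOAD_CONST → push 6. Stack: [-4, 6]
BINARY_OP + → -4 + 6 = 2. Stack: [2]
STORE_FAST q → q=2. Stack: []
LOAD_FAST q → push 2. Stack: [2]
LOAD_CONST → push 6. Stack: [2, 6]
BINARY_OP % → 2 % 6 = 2. Stack: [2]
STORE_FAST q → q=2. Stack: []
LOAD_FAST i → push 1. Stack: [1]
LOAD_CONST → push 1. Stack: [1, 1]
BINARY_OP + → 1 + 1 = 2. Stack: [2]
STORE_FAST i → i=2. Stack: []
LOAD_FAST i → push 2. Stack: [2]
LOAD_CONST → push 2. Stack: [2, 2]
COMPARE_OP bool(<) → 2 vs 2 = False. Stack: [False]
POP_JUMP_IF_FALSE → pop False; jump. Stack: []
LOAD_FAST q → push 2. Stack: [2]
RETURN_VALUE → return 2.

2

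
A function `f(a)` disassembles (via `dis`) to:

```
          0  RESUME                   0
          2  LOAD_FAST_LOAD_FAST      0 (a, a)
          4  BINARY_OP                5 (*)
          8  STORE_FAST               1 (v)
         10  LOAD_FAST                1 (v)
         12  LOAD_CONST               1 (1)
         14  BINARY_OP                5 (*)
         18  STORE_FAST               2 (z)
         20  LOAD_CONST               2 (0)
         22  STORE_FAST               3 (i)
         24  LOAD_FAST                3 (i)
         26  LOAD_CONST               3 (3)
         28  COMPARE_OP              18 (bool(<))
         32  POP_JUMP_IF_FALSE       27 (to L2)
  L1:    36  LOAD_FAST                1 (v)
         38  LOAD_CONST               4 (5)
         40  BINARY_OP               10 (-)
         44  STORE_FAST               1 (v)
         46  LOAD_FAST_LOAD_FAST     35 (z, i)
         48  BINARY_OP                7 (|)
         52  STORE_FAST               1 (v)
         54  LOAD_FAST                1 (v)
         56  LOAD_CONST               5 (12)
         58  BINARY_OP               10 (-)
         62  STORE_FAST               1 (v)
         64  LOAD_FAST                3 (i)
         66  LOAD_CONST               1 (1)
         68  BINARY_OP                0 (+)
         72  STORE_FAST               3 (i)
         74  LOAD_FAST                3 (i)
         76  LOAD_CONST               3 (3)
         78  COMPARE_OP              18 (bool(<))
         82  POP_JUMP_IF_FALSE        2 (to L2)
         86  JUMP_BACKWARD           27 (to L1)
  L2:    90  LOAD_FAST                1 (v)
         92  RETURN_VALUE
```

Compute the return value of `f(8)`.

54

LOAD_FAST_LOAD_FAST a,a → push 8,8
BINARY_OP * → 8 * 8 = 64
STORE_FAST v → v=64
LOAD_FAST v → push 64
LOAD_CONST → push 1
BINARY_OP * → 64 * 1 = 64
STORE_FAST z → z=64
LOAD_CONST → push 0
STORE_FAST i → i=0
LOAD_FAST i → push 0
LOAD_CONST → push 3
COMPARE_OP bool(<) → 0 vs 3 = True
POP_JUMP_IF_FALSE → pop True; no jump
LOAD_FAST v → push 64
LOAD_CONST → push 5
BINARY_OP - → 64 - 5 = 59
STORE_FAST v → v=59
LOAD_FAST_LOAD_FAST z,i → push 64,0
BINARY_OP | → 64 | 0 = 64
STORE_FAST v → v=64
LOAD_FAST v → push 64
LOAD_CONST → push 12
BINARY_OP - → 64 - 12 = 52
STORE_FAST v → v=52
LOAD_FAST i → push 0
LOAD_CONST → push 1
BINARY_OP + → 0 + 1 = 1
STORE_FAST i → i=1
LOAD_FAST i → push 1
LOAD_CONST → push 3
COMPARE_OP bool(<) → 1 vs 3 = True
POP_JUMP_IF_FALSE → pop True; no jump
LOAD_FAST v → push 52
LOAD_CONST → push 5
BINARY_OP - → 52 - 5 = 47
STORE_FAST v → v=47
LOAD_FAST_LOAD_FAST z,i → push 64,1
BINARY_OP | → 64 | 1 = 65
STORE_FAST v → v=65
LOAD_FAST v → push 65
LOAD_CONST → push 12
BINARY_OP - → 65 - 12 = 53
STORE_FAST v → v=53
LOAD_FAST i → push 1
LOAD_CONST → push 1
BINARY_OP + → 1 + 1 = 2
STORE_FAST i → i=2
LOAD_FAST i → push 2
LOAD_CONST → push 3
COMPARE_OP bool(<) → 2 vs 3 = True
POP_JUMP_IF_FALSE → pop True; no jump
LOAD_FAST v → push 53
LOAD_CONST → push 5
BINARY_OP - → 53 - 5 = 48
STORE_FAST v → v=48
LOAD_FAST_LOAD_FAST z,i → push 64,2
BINARY_OP | → 64 | 2 = 66
STORE_FAST v → v=66
LOAD_FAST v → push 66
LOAD_CONST → push 12
BINARY_OP - → 66 - 12 = 54
STORE_FAST v → v=54
LOAD_FAST i → push 2
LOAD_CONST → push 1
BINARY_OP + → 2 + 1 = 3
STORE_FAST i → i=3
LOAD_FAST i → push 3
LOAD_CONST → push 3
COMPARE_OP bool(<) → 3 vs 3 = False
POP_JUMP_IF_FALSE → pop False; jump
LOAD_FAST v → push 54
RETURN_VALUE → return 54.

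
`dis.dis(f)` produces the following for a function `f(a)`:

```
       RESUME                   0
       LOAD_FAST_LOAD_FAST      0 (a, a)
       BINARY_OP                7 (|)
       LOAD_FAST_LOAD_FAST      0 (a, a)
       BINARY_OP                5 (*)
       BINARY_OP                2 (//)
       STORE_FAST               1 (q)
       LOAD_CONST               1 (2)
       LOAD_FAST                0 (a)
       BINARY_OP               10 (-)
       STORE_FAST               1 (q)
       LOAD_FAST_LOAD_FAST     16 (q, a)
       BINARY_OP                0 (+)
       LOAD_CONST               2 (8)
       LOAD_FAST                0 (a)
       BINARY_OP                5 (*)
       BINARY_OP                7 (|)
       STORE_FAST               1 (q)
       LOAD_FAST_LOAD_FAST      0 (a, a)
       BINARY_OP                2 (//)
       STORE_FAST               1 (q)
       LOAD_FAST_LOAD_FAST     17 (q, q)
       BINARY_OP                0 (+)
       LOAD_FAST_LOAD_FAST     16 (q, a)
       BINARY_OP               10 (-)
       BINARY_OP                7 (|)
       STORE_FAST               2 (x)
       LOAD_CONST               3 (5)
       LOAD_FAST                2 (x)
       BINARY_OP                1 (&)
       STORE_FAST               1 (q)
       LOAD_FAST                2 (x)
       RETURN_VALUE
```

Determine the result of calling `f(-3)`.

6

LOAD_FAST_LOAD_FAST a,a → push -3,-3. Stack: [-3, -3]
BINARY_OP | → -3 | -3 = -3. Stack: [-3]
LOAD_FAST_LOAD_FAST a,a → push -3,-3. Stack: [-3, -3, -3]
BINARY_OP * → -3 * -3 = 9. Stack: [-3, 9]
BINARY_OP // → -3 // 9 = -1. Stack: [-1]
STORE_FAST q → q=-1. Stack: []
LOAD_CONST → push 2. Stack: [2]
LOAD_FAST a → push -3. Stack: [2, -3]
BINARY_OP - → 2 - -3 = 5. Stack: [5]
STORE_FAST q → q=5. Stack: []
LOAD_FAST_LOAD_FAST q,a → push 5,-3. Stack: [5, -3]
BINARY_OP + → 5 + -3 = 2. Stack: [2]
LOAD_CONST → push 8. Stack: [2, 8]
LOAD_FAST a → push -3. Stack: [2, 8, -3]
BINARY_OP * → 8 * -3 = -24. Stack: [2, -24]
BINARY_OP | → 2 | -24 = -22. Stack: [-22]
STORE_FAST q → q=-22. Stack: []
LOAD_FAST_LOAD_FAST a,a → push -3,-3. Stack: [-3, -3]
BINARY_OP // → -3 // -3 = 1. Stack: [1]
STORE_FAST q → q=1. Stack: []
LOAD_FAST_LOAD_FAST q,q → push 1,1. Stack: [1, 1]
BINARY_OP + → 1 + 1 = 2. Stack: [2]
LOAD_FAST_LOAD_FAST q,a → push 1,-3. Stack: [2, 1, -3]
BINARY_OP - → 1 - -3 = 4. Stack: [2, 4]
BINARY_OP | → 2 | 4 = 6. Stack: [6]
STORE_FAST x → x=6. Stack: []
LOAD_CONST → push 5. Stack: [5]
LOAD_FAST x → push 6. Stack: [5, 6]
BINARY_OP & → 5 & 6 = 4. Stack: [4]
STORE_FAST q → q=4. Stack: []
LOAD_FAST x → push 6. Stack: [6]
RETURN_VALUE → return 6.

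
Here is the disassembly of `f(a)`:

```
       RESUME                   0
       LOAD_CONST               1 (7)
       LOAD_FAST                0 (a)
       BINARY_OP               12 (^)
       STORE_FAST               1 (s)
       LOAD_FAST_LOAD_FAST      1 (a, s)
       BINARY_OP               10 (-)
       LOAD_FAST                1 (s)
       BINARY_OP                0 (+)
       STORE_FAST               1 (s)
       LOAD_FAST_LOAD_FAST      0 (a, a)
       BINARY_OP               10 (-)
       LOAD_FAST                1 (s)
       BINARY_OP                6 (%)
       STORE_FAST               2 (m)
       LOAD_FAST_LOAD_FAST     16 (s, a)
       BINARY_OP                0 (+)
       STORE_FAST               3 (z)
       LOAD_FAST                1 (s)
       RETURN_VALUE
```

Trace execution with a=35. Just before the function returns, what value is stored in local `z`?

70

LOAD_CONST → push 7. Stack: [7]
LOAD_FAST a → push 35. Stack: [7, 35]
BINARY_OP ^ → 7 ^ 35 = 36. Stack: [36]
STORE_FAST s → s=36. Stack: []
LOAD_FAST_LOAD_FAST a,s → push 35,36. Stack: [35, 36]
BINARY_OP - → 35 - 36 = -1. Stack: [-1]
LOAD_FAST s → push 36. Stack: [-1, 36]
BINARY_OP + → -1 + 36 = 35. Stack: [35]
STORE_FAST s → s=35. Stack: []
LOAD_FAST_LOAD_FAST a,a → push 35,35. Stack: [35, 35]
BINARY_OP - → 35 - 35 = 0. Stack: [0]
LOAD_FAST s → push 35. Stack: [0, 35]
BINARY_OP % → 0 % 35 = 0. Stack: [0]
STORE_FAST m → m=0. Stack: []
LOAD_FAST_LOAD_FAST s,a → push 35,35. Stack: [35, 35]
BINARY_OP + → 35 + 35 = 70. Stack: [70]
STORE_FAST z → z=70. Stack: []
LOAD_FAST s → push 35. Stack: [35]
RETURN_VALUE → return 35.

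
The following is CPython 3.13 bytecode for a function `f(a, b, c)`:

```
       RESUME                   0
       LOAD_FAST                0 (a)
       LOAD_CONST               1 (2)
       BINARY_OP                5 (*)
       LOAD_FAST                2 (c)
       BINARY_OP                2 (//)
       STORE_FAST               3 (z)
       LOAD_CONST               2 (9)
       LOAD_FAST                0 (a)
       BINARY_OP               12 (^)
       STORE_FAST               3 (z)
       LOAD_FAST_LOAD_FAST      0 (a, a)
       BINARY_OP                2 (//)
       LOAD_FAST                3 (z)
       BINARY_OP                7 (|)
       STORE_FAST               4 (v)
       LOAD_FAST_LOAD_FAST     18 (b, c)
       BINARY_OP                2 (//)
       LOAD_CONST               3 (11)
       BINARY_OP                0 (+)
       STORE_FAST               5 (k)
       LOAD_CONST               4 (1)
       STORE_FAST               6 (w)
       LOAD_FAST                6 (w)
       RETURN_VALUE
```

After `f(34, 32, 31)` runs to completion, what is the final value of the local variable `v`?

LOAD_FAST a → push 34. Stack: [34]
LOAD_CONST → push 2. Stack: [34, 2]
BINARY_OP * → 34 * 2 = 68. Stack: [68]
LOAD_FAST c → push 31. Stack: [68, 31]
BINARY_OP // → 68 // 31 = 2. Stack: [2]
STORE_FAST z → z=2. Stack: []
LOAD_CONST → push 9. Stack: [9]
LOAD_FAST a → push 34. Stack: [9, 34]
BINARY_OP ^ → 9 ^ 34 = 43. Stack: [43]
STORE_FAST z → z=43. Stack: []
LOAD_FAST_LOAD_FAST a,a → push 34,34. Stack: [34, 34]
BINARY_OP // → 34 // 34 = 1. Stack: [1]
LOAD_FAST z → push 43. Stack: [1, 43]
BINARY_OP | → 1 | 43 = 43. Stack: [43]
STORE_FAST v → v=43. Stack: []
LOAD_FAST_LOAD_FAST b,c → push 32,31. Stack: [32, 31]
BINARY_OP // → 32 // 31 = 1. Stack: [1]
LOAD_CONST → push 11. Stack: [1, 11]
BINARY_OP + → 1 + 11 = 12. Stack: [12]
STORE_FAST k → k=12. Stack: []
LOAD_CONST → push 1. Stack: [1]
STORE_FAST w → w=1. Stack: []
LOAD_FAST w → push 1. Stack: [1]
RETURN_VALUE → return 1.

43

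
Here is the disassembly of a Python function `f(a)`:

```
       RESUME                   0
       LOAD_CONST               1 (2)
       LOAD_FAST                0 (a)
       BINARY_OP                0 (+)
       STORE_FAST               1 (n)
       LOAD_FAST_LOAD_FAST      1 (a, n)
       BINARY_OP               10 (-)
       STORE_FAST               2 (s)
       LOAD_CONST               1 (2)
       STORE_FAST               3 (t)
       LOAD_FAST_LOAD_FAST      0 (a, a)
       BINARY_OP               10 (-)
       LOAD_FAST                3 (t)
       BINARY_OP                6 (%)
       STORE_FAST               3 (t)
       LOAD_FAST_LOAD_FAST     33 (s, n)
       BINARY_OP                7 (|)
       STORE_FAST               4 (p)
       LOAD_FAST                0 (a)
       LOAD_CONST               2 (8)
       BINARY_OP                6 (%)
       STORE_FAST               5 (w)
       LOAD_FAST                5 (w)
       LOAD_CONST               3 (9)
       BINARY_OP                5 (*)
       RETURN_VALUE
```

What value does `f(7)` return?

LOAD_CONST → push 2. Stack: [2]
LOAD_FAST a → push 7. Stack: [2, 7]
BINARY_OP + → 2 + 7 = 9. Stack: [9]
STORE_FAST n → n=9. Stack: []
LOAD_FAST_LOAD_FAST a,n → push 7,9. Stack: [7, 9]
BINARY_OP - → 7 - 9 = -2. Stack: [-2]
STORE_FAST s → s=-2. Stack: []
LOAD_CONST → push 2. Stack: [2]
STORE_FAST t → t=2. Stack: []
LOAD_FAST_LOAD_FAST a,a → push 7,7. Stack: [7, 7]
BINARY_OP - → 7 - 7 = 0. Stack: [0]
LOAD_FAST t → push 2. Stack: [0, 2]
BINARY_OP % → 0 % 2 = 0. Stack: [0]
STORE_FAST t → t=0. Stack: []
LOAD_FAST_LOAD_FAST s,n → push -2,9. Stack: [-2, 9]
BINARY_OP | → -2 | 9 = -1. Stack: [-1]
STORE_FAST p → p=-1. Stack: []
LOAD_FAST a → push 7. Stack: [7]
LOAD_CONST → push 8. Stack: [7, 8]
BINARY_OP % → 7 % 8 = 7. Stack: [7]
STORE_FAST w → w=7. Stack: []
LOAD_FAST w → push 7. Stack: [7]
LOAD_CONST → push 9. Stack: [7, 9]
BINARY_OP * → 7 * 9 = 63. Stack: [63]
RETURN_VALUE → return 63.

63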